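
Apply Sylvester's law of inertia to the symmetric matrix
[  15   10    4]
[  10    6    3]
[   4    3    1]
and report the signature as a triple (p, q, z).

step 0: pivot 15 → sign +
step 1: pivot -2/3 → sign −
step 2: pivot 1/10 → sign +
signature = (2, 1, 0)

Answer: (2, 1, 0)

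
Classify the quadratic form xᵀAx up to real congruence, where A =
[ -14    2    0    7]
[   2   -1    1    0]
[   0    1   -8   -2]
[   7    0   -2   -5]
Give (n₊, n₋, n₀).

step 0: pivot -14 → sign −
step 1: pivot -5/7 → sign −
step 2: pivot -33/5 → sign −
step 3: pivot -1/22 → sign −
signature = (0, 4, 0)

Answer: (0, 4, 0)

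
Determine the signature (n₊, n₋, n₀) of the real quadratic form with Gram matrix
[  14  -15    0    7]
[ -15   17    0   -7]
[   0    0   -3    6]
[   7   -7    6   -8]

Answer: (3, 1, 0)

Derivation:
step 0: pivot 14 → sign +
step 1: pivot 13/14 → sign +
step 2: pivot -3 → sign −
step 3: pivot 3/13 → sign +
signature = (3, 1, 0)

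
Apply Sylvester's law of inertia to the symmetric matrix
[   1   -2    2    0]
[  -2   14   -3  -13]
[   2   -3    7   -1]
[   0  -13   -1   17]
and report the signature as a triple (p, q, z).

step 0: pivot 1 → sign +
step 1: pivot 10 → sign +
step 2: pivot 29/10 → sign +
step 3: pivot 2/29 → sign +
signature = (4, 0, 0)

Answer: (4, 0, 0)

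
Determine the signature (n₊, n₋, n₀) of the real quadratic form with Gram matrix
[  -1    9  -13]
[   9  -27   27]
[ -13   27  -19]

step 0: pivot -1 → sign −
step 1: pivot 54 → sign +
step 2: row/col 2 already zero → sign 0
signature = (1, 1, 1)

Answer: (1, 1, 1)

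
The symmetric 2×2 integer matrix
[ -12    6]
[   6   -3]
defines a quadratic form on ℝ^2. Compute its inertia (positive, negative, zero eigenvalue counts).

Answer: (0, 1, 1)

Derivation:
step 0: pivot -12 → sign −
step 1: row/col 1 already zero → sign 0
signature = (0, 1, 1)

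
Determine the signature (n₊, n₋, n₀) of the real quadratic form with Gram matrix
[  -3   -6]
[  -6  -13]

Answer: (0, 2, 0)

Derivation:
step 0: pivot -3 → sign −
step 1: pivot -1 → sign −
signature = (0, 2, 0)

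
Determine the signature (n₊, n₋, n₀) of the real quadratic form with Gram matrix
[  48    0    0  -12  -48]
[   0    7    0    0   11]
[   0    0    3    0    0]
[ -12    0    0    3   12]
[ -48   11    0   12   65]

Answer: (3, 1, 1)

Derivation:
step 0: pivot 48 → sign +
step 1: pivot 7 → sign +
step 2: pivot 3 → sign +
step 3: pivot -2/7 → sign −
step 4: row/col 4 already zero → sign 0
signature = (3, 1, 1)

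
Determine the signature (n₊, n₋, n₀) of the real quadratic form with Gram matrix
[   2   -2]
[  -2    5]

Answer: (2, 0, 0)

Derivation:
step 0: pivot 2 → sign +
step 1: pivot 3 → sign +
signature = (2, 0, 0)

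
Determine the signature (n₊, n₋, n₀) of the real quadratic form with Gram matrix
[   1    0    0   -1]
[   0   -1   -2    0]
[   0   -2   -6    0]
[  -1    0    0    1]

step 0: pivot 1 → sign +
step 1: pivot -1 → sign −
step 2: pivot -2 → sign −
step 3: row/col 3 already zero → sign 0
signature = (1, 2, 1)

Answer: (1, 2, 1)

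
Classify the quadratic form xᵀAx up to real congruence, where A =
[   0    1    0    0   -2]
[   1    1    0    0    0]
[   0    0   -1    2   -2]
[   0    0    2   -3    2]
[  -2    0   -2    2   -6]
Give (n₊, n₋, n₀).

Answer: (2, 3, 0)

Derivation:
step 0: pivot 1 → sign +
step 1: pivot -1 → sign −
step 2: pivot -1 → sign −
step 3: pivot 1 → sign +
step 4: pivot -2 → sign −
signature = (2, 3, 0)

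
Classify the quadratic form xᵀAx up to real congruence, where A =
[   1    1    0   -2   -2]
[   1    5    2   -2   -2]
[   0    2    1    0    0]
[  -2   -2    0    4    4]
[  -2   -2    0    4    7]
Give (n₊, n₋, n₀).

Answer: (3, 0, 2)

Derivation:
step 0: pivot 1 → sign +
step 1: pivot 4 → sign +
step 2: pivot 3 → sign +
step 3: row/col 3 already zero → sign 0
step 4: row/col 4 already zero → sign 0
signature = (3, 0, 2)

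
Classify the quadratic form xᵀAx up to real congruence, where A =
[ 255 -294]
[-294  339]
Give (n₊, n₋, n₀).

Answer: (2, 0, 0)

Derivation:
step 0: pivot 255 → sign +
step 1: pivot 3/85 → sign +
signature = (2, 0, 0)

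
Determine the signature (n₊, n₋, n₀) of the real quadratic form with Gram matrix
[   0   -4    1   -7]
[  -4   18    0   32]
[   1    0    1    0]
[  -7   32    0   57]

step 0: pivot 18 → sign +
step 1: pivot -8/9 → sign −
step 2: pivot 17/8 → sign +
step 3: pivot 2/17 → sign +
signature = (3, 1, 0)

Answer: (3, 1, 0)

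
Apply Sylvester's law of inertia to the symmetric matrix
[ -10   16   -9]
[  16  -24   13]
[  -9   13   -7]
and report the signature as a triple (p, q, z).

Answer: (1, 2, 0)

Derivation:
step 0: pivot -10 → sign −
step 1: pivot 8/5 → sign +
step 2: pivot -1/8 → sign −
signature = (1, 2, 0)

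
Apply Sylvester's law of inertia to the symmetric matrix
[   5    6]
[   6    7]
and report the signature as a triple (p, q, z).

Answer: (1, 1, 0)

Derivation:
step 0: pivot 5 → sign +
step 1: pivot -1/5 → sign −
signature = (1, 1, 0)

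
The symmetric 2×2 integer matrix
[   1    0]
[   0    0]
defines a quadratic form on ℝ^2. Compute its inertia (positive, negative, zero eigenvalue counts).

step 0: pivot 1 → sign +
step 1: row/col 1 already zero → sign 0
signature = (1, 0, 1)

Answer: (1, 0, 1)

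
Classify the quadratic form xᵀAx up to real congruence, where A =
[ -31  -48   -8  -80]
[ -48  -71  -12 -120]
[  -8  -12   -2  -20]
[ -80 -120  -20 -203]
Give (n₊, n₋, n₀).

step 0: pivot -31 → sign −
step 1: pivot 103/31 → sign +
step 2: pivot 2/103 → sign +
step 3: pivot -3 → sign −
signature = (2, 2, 0)

Answer: (2, 2, 0)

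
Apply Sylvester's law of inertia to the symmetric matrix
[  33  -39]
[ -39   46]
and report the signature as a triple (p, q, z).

step 0: pivot 33 → sign +
step 1: pivot -1/11 → sign −
signature = (1, 1, 0)

Answer: (1, 1, 0)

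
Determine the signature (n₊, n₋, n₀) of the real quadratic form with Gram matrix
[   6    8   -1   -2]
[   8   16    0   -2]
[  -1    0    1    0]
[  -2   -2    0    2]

step 0: pivot 6 → sign +
step 1: pivot 16/3 → sign +
step 2: pivot 1/2 → sign +
step 3: pivot 3/4 → sign +
signature = (4, 0, 0)

Answer: (4, 0, 0)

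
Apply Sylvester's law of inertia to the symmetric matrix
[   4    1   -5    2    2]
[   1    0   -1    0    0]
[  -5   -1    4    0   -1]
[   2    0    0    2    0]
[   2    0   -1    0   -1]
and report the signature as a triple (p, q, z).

step 0: pivot 4 → sign +
step 1: pivot -1/4 → sign −
step 2: pivot -2 → sign −
step 3: pivot 4 → sign +
step 4: pivot -3/4 → sign −
signature = (2, 3, 0)

Answer: (2, 3, 0)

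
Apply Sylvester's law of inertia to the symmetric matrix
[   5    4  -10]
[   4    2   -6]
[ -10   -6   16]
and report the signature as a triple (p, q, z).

Answer: (1, 2, 0)

Derivation:
step 0: pivot 5 → sign +
step 1: pivot -6/5 → sign −
step 2: pivot -2/3 → sign −
signature = (1, 2, 0)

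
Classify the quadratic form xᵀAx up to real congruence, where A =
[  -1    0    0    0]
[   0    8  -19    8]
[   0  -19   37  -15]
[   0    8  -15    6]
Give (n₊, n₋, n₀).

step 0: pivot -1 → sign −
step 1: pivot 8 → sign +
step 2: pivot -65/8 → sign −
step 3: pivot -2/65 → sign −
signature = (1, 3, 0)

Answer: (1, 3, 0)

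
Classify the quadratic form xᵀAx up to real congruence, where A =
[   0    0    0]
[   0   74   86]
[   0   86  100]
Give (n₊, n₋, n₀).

step 0: pivot 74 → sign +
step 1: pivot 2/37 → sign +
step 2: row/col 2 already zero → sign 0
signature = (2, 0, 1)

Answer: (2, 0, 1)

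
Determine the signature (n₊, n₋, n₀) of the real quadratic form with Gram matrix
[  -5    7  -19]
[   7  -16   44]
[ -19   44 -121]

Answer: (1, 2, 0)

Derivation:
step 0: pivot -5 → sign −
step 1: pivot -31/5 → sign −
step 2: pivot 1/31 → sign +
signature = (1, 2, 0)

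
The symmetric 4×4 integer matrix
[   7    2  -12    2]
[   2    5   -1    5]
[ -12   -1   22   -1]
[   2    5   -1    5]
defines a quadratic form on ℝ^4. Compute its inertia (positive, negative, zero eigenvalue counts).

Answer: (3, 0, 1)

Derivation:
step 0: pivot 7 → sign +
step 1: pivot 31/7 → sign +
step 2: pivot 3/31 → sign +
step 3: row/col 3 already zero → sign 0
signature = (3, 0, 1)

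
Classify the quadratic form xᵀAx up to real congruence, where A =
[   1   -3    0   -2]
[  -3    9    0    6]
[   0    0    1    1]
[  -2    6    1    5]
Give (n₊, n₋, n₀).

step 0: pivot 1 → sign +
step 1: pivot 1 → sign +
step 2: row/col 2 already zero → sign 0
step 3: row/col 3 already zero → sign 0
signature = (2, 0, 2)

Answer: (2, 0, 2)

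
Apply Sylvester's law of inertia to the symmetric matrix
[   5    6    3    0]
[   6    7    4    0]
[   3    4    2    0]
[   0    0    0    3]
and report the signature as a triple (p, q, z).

Answer: (3, 1, 0)

Derivation:
step 0: pivot 5 → sign +
step 1: pivot -1/5 → sign −
step 2: pivot 1 → sign +
step 3: pivot 3 → sign +
signature = (3, 1, 0)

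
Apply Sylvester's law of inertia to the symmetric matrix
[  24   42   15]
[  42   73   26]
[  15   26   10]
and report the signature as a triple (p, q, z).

step 0: pivot 24 → sign +
step 1: pivot -1/2 → sign −
step 2: pivot 3/4 → sign +
signature = (2, 1, 0)

Answer: (2, 1, 0)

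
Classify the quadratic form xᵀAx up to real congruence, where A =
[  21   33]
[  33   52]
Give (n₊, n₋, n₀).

step 0: pivot 21 → sign +
step 1: pivot 1/7 → sign +
signature = (2, 0, 0)

Answer: (2, 0, 0)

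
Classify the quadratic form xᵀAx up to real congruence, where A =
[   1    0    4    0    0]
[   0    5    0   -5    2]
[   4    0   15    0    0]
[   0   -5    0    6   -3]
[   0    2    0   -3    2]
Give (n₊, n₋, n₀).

Answer: (4, 1, 0)

Derivation:
step 0: pivot 1 → sign +
step 1: pivot 5 → sign +
step 2: pivot -1 → sign −
step 3: pivot 1 → sign +
step 4: pivot 1/5 → sign +
signature = (4, 1, 0)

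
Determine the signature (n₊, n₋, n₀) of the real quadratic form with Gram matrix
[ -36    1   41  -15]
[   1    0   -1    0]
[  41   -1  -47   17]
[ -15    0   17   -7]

Answer: (1, 3, 0)

Derivation:
step 0: pivot -36 → sign −
step 1: pivot 1/36 → sign +
step 2: pivot -1 → sign −
step 3: pivot -3 → sign −
signature = (1, 3, 0)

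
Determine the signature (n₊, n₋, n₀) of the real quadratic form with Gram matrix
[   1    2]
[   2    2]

Answer: (1, 1, 0)

Derivation:
step 0: pivot 1 → sign +
step 1: pivot -2 → sign −
signature = (1, 1, 0)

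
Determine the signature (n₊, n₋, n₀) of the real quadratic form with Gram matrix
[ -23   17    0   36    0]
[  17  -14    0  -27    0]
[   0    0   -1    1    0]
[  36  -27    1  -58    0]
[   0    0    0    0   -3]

Answer: (0, 5, 0)

Derivation:
step 0: pivot -23 → sign −
step 1: pivot -33/23 → sign −
step 2: pivot -1 → sign −
step 3: pivot -6/11 → sign −
step 4: pivot -3 → sign −
signature = (0, 5, 0)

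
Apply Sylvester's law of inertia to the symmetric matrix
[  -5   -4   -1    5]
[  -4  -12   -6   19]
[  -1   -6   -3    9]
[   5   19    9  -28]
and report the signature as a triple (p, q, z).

Answer: (1, 3, 0)

Derivation:
step 0: pivot -5 → sign −
step 1: pivot -44/5 → sign −
step 2: pivot 3/11 → sign +
step 3: pivot -1/6 → sign −
signature = (1, 3, 0)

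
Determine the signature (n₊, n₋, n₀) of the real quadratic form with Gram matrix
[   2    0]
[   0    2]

Answer: (2, 0, 0)

Derivation:
step 0: pivot 2 → sign +
step 1: pivot 2 → sign +
signature = (2, 0, 0)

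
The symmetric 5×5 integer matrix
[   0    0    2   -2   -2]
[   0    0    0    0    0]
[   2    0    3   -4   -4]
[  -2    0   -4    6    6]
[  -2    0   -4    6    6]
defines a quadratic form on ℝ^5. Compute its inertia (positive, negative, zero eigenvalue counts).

step 0: pivot 3 → sign +
step 1: pivot -4/3 → sign −
step 2: pivot 1 → sign +
step 3: row/col 3 already zero → sign 0
step 4: row/col 4 already zero → sign 0
signature = (2, 1, 2)

Answer: (2, 1, 2)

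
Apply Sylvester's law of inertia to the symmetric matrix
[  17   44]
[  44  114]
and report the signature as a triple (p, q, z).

Answer: (2, 0, 0)

Derivation:
step 0: pivot 17 → sign +
step 1: pivot 2/17 → sign +
signature = (2, 0, 0)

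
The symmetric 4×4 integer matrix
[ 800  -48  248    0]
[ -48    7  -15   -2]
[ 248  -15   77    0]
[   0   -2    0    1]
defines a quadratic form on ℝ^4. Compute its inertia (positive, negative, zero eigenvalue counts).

step 0: pivot 800 → sign +
step 1: pivot 103/25 → sign +
step 2: pivot 12/103 → sign +
step 3: row/col 3 already zero → sign 0
signature = (3, 0, 1)

Answer: (3, 0, 1)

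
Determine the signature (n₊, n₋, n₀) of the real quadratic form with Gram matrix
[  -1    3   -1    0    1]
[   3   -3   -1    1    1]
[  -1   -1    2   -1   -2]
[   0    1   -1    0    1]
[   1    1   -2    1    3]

Answer: (3, 2, 0)

Derivation:
step 0: pivot -1 → sign −
step 1: pivot 6 → sign +
step 2: pivot 1/3 → sign +
step 3: pivot -1/2 → sign −
step 4: pivot 1 → sign +
signature = (3, 2, 0)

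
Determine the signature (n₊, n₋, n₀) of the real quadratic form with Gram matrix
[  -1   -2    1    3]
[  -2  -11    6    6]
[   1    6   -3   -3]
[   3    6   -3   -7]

Answer: (2, 2, 0)

Derivation:
step 0: pivot -1 → sign −
step 1: pivot -7 → sign −
step 2: pivot 2/7 → sign +
step 3: pivot 2 → sign +
signature = (2, 2, 0)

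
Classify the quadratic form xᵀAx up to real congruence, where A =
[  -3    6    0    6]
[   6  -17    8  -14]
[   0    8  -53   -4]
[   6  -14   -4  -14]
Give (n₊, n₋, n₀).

step 0: pivot -3 → sign −
step 1: pivot -5 → sign −
step 2: pivot -201/5 → sign −
step 3: pivot 6/67 → sign +
signature = (1, 3, 0)

Answer: (1, 3, 0)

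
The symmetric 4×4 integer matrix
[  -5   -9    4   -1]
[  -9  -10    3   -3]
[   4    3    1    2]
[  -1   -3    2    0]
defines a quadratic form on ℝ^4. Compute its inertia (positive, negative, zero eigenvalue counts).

Answer: (2, 2, 0)

Derivation:
step 0: pivot -5 → sign −
step 1: pivot 31/5 → sign +
step 2: pivot 42/31 → sign +
step 3: pivot -1/7 → sign −
signature = (2, 2, 0)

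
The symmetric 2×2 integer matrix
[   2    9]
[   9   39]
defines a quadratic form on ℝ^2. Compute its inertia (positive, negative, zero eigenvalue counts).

Answer: (1, 1, 0)

Derivation:
step 0: pivot 2 → sign +
step 1: pivot -3/2 → sign −
signature = (1, 1, 0)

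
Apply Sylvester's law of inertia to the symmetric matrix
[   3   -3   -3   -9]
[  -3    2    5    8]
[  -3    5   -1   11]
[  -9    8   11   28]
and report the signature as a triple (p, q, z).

Answer: (2, 1, 1)

Derivation:
step 0: pivot 3 → sign +
step 1: pivot -1 → sign −
step 2: pivot 2 → sign +
step 3: row/col 3 already zero → sign 0
signature = (2, 1, 1)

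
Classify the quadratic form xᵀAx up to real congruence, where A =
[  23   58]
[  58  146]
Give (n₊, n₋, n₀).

Answer: (1, 1, 0)

Derivation:
step 0: pivot 23 → sign +
step 1: pivot -6/23 → sign −
signature = (1, 1, 0)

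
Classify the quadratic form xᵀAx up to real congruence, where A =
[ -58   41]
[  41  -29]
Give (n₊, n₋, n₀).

Answer: (0, 2, 0)

Derivation:
step 0: pivot -58 → sign −
step 1: pivot -1/58 → sign −
signature = (0, 2, 0)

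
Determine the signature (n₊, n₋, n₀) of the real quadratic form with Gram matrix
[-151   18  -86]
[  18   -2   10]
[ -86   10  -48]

Answer: (2, 1, 0)

Derivation:
step 0: pivot -151 → sign −
step 1: pivot 22/151 → sign +
step 2: pivot 6/11 → sign +
signature = (2, 1, 0)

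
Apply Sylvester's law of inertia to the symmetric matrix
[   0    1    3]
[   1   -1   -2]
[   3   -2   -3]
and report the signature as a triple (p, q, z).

step 0: pivot -1 → sign −
step 1: pivot 1 → sign +
step 2: row/col 2 already zero → sign 0
signature = (1, 1, 1)

Answer: (1, 1, 1)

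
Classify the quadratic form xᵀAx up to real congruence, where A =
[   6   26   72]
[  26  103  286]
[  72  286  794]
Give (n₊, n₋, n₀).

step 0: pivot 6 → sign +
step 1: pivot -29/3 → sign −
step 2: pivot -2/29 → sign −
signature = (1, 2, 0)

Answer: (1, 2, 0)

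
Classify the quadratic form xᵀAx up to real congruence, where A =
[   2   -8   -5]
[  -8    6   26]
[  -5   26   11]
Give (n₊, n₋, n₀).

Answer: (1, 2, 0)

Derivation:
step 0: pivot 2 → sign +
step 1: pivot -26 → sign −
step 2: pivot -3/26 → sign −
signature = (1, 2, 0)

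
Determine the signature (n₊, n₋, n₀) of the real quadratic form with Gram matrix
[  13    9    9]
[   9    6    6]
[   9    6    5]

Answer: (1, 2, 0)

Derivation:
step 0: pivot 13 → sign +
step 1: pivot -3/13 → sign −
step 2: pivot -1 → sign −
signature = (1, 2, 0)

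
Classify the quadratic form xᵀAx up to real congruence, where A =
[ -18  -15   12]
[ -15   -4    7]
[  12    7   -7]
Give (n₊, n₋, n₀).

Answer: (1, 2, 0)

Derivation:
step 0: pivot -18 → sign −
step 1: pivot 17/2 → sign +
step 2: pivot -1/17 → sign −
signature = (1, 2, 0)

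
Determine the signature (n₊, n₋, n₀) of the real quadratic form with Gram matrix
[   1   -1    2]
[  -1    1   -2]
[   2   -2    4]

Answer: (1, 0, 2)

Derivation:
step 0: pivot 1 → sign +
step 1: row/col 1 already zero → sign 0
step 2: row/col 2 already zero → sign 0
signature = (1, 0, 2)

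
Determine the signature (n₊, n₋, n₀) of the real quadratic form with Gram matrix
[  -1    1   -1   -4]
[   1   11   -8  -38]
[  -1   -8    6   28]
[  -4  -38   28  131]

Answer: (2, 2, 0)

Derivation:
step 0: pivot -1 → sign −
step 1: pivot 12 → sign +
step 2: pivot 1/4 → sign +
step 3: pivot -1 → sign −
signature = (2, 2, 0)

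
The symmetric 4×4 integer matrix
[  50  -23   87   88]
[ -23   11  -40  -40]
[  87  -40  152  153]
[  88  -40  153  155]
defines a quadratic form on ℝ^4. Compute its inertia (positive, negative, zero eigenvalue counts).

step 0: pivot 50 → sign +
step 1: pivot 21/50 → sign +
step 2: pivot 13/21 → sign +
step 3: pivot -6/13 → sign −
signature = (3, 1, 0)

Answer: (3, 1, 0)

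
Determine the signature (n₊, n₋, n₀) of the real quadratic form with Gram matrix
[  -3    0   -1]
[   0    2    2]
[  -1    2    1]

step 0: pivot -3 → sign −
step 1: pivot 2 → sign +
step 2: pivot -2/3 → sign −
signature = (1, 2, 0)

Answer: (1, 2, 0)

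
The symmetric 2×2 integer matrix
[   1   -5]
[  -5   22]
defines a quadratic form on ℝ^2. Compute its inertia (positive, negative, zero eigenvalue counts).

step 0: pivot 1 → sign +
step 1: pivot -3 → sign −
signature = (1, 1, 0)

Answer: (1, 1, 0)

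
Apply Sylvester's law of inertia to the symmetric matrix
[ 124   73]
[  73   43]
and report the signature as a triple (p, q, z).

step 0: pivot 124 → sign +
step 1: pivot 3/124 → sign +
signature = (2, 0, 0)

Answer: (2, 0, 0)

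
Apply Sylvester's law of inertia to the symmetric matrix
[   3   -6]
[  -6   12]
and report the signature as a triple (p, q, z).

step 0: pivot 3 → sign +
step 1: row/col 1 already zero → sign 0
signature = (1, 0, 1)

Answer: (1, 0, 1)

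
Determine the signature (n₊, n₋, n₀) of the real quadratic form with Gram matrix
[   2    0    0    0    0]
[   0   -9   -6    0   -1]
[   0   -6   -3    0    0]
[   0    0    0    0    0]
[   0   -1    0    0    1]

step 0: pivot 2 → sign +
step 1: pivot -9 → sign −
step 2: pivot 1 → sign +
step 3: pivot 2/3 → sign +
step 4: row/col 4 already zero → sign 0
signature = (3, 1, 1)

Answer: (3, 1, 1)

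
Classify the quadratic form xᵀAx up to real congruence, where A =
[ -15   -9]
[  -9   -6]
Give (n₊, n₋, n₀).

step 0: pivot -15 → sign −
step 1: pivot -3/5 → sign −
signature = (0, 2, 0)

Answer: (0, 2, 0)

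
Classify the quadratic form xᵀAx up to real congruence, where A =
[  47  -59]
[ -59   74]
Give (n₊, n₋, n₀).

step 0: pivot 47 → sign +
step 1: pivot -3/47 → sign −
signature = (1, 1, 0)

Answer: (1, 1, 0)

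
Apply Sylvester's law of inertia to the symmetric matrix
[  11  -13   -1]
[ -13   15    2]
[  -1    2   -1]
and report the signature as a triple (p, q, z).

step 0: pivot 11 → sign +
step 1: pivot -4/11 → sign −
step 2: pivot 3/4 → sign +
signature = (2, 1, 0)

Answer: (2, 1, 0)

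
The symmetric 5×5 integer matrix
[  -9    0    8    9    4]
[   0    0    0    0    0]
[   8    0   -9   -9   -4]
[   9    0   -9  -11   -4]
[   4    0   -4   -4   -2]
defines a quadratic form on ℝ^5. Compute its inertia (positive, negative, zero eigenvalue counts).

Answer: (0, 4, 1)

Derivation:
step 0: pivot -9 → sign −
step 1: pivot -17/9 → sign −
step 2: pivot -25/17 → sign −
step 3: pivot -2/25 → sign −
step 4: row/col 4 already zero → sign 0
signature = (0, 4, 1)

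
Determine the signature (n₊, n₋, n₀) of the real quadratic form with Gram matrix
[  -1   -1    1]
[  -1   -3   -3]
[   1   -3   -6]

Answer: (1, 2, 0)

Derivation:
step 0: pivot -1 → sign −
step 1: pivot -2 → sign −
step 2: pivot 3 → sign +
signature = (1, 2, 0)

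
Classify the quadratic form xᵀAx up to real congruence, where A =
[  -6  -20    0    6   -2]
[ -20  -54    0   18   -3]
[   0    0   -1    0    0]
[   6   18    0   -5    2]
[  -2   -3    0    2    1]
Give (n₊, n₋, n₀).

step 0: pivot -6 → sign −
step 1: pivot 38/3 → sign +
step 2: pivot -1 → sign −
step 3: pivot 13/19 → sign +
step 4: pivot 3/26 → sign +
signature = (3, 2, 0)

Answer: (3, 2, 0)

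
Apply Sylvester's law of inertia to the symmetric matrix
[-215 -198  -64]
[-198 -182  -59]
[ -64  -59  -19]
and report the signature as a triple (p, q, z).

step 0: pivot -215 → sign −
step 1: pivot 74/215 → sign +
step 2: pivot 3/74 → sign +
signature = (2, 1, 0)

Answer: (2, 1, 0)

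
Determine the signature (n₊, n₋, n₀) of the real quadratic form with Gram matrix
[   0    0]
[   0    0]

Answer: (0, 0, 2)

Derivation:
step 0: row/col 0 already zero → sign 0
step 1: row/col 1 already zero → sign 0
signature = (0, 0, 2)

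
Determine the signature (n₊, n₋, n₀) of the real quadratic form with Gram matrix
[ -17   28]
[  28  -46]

Answer: (1, 1, 0)

Derivation:
step 0: pivot -17 → sign −
step 1: pivot 2/17 → sign +
signature = (1, 1, 0)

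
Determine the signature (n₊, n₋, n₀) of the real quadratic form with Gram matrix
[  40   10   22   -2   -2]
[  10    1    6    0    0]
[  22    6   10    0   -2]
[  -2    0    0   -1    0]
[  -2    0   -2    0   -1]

step 0: pivot 40 → sign +
step 1: pivot -3/2 → sign −
step 2: pivot -29/15 → sign −
step 3: pivot -3/29 → sign −
step 4: pivot 1 → sign +
signature = (2, 3, 0)

Answer: (2, 3, 0)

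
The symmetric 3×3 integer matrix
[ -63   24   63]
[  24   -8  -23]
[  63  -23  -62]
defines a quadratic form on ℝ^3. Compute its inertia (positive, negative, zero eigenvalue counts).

Answer: (2, 1, 0)

Derivation:
step 0: pivot -63 → sign −
step 1: pivot 8/7 → sign +
step 2: pivot 1/8 → sign +
signature = (2, 1, 0)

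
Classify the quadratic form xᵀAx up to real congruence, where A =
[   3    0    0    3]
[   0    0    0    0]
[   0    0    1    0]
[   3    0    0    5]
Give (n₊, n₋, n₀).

Answer: (3, 0, 1)

Derivation:
step 0: pivot 3 → sign +
step 1: pivot 1 → sign +
step 2: pivot 2 → sign +
step 3: row/col 3 already zero → sign 0
signature = (3, 0, 1)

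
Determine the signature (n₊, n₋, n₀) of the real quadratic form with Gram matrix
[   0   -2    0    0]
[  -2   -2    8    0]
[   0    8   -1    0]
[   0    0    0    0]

step 0: pivot -2 → sign −
step 1: pivot 2 → sign +
step 2: pivot -1 → sign −
step 3: row/col 3 already zero → sign 0
signature = (1, 2, 1)

Answer: (1, 2, 1)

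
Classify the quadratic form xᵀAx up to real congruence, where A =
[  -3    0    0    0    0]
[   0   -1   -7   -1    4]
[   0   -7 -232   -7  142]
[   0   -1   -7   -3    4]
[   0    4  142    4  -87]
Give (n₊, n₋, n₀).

step 0: pivot -3 → sign −
step 1: pivot -1 → sign −
step 2: pivot -183 → sign −
step 3: pivot -2 → sign −
step 4: pivot 1/61 → sign +
signature = (1, 4, 0)

Answer: (1, 4, 0)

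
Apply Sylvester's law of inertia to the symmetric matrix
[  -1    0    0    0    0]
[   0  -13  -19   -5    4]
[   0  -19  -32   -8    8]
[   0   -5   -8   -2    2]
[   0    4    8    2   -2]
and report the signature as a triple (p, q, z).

Answer: (1, 3, 1)

Derivation:
step 0: pivot -1 → sign −
step 1: pivot -13 → sign −
step 2: pivot -55/13 → sign −
step 3: pivot 2/55 → sign +
step 4: row/col 4 already zero → sign 0
signature = (1, 3, 1)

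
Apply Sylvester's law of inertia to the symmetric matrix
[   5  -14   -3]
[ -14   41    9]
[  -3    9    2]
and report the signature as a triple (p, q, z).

step 0: pivot 5 → sign +
step 1: pivot 9/5 → sign +
step 2: row/col 2 already zero → sign 0
signature = (2, 0, 1)

Answer: (2, 0, 1)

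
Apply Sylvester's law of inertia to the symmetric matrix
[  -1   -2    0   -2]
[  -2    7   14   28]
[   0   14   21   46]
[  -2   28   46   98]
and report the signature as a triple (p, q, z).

Answer: (3, 1, 0)

Derivation:
step 0: pivot -1 → sign −
step 1: pivot 11 → sign +
step 2: pivot 35/11 → sign +
step 3: pivot 6/35 → sign +
signature = (3, 1, 0)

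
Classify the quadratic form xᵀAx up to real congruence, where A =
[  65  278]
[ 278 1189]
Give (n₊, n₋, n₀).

step 0: pivot 65 → sign +
step 1: pivot 1/65 → sign +
signature = (2, 0, 0)

Answer: (2, 0, 0)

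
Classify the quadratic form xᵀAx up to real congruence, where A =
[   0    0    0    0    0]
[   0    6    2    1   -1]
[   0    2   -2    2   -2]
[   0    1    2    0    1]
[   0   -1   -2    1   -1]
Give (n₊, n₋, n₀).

Answer: (2, 2, 1)

Derivation:
step 0: pivot 6 → sign +
step 1: pivot -8/3 → sign −
step 2: pivot 7/8 → sign +
step 3: pivot -1/7 → sign −
step 4: row/col 4 already zero → sign 0
signature = (2, 2, 1)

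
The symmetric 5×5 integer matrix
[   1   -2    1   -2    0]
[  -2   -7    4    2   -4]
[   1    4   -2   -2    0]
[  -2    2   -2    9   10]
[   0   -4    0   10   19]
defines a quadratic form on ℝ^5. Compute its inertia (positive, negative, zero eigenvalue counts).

step 0: pivot 1 → sign +
step 1: pivot -11 → sign −
step 2: pivot 3/11 → sign +
step 3: pivot 1 → sign +
step 4: pivot -1 → sign −
signature = (3, 2, 0)

Answer: (3, 2, 0)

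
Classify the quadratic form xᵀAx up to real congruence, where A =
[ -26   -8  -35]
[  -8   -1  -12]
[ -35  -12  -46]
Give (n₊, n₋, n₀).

Answer: (2, 1, 0)

Derivation:
step 0: pivot -26 → sign −
step 1: pivot 19/13 → sign +
step 2: pivot 3/38 → sign +
signature = (2, 1, 0)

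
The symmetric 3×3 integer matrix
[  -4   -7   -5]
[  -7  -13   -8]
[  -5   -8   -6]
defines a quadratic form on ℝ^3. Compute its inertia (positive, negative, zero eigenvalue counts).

Answer: (1, 2, 0)

Derivation:
step 0: pivot -4 → sign −
step 1: pivot -3/4 → sign −
step 2: pivot 1 → sign +
signature = (1, 2, 0)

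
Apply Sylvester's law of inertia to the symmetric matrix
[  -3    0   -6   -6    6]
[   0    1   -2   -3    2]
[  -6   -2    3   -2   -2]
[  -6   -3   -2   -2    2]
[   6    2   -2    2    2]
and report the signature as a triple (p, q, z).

step 0: pivot -3 → sign −
step 1: pivot 1 → sign +
step 2: pivot 11 → sign +
step 3: pivot -5/11 → sign −
step 4: pivot 6/5 → sign +
signature = (3, 2, 0)

Answer: (3, 2, 0)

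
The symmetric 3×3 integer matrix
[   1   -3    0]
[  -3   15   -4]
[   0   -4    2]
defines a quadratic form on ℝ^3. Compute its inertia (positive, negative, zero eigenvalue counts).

Answer: (2, 1, 0)

Derivation:
step 0: pivot 1 → sign +
step 1: pivot 6 → sign +
step 2: pivot -2/3 → sign −
signature = (2, 1, 0)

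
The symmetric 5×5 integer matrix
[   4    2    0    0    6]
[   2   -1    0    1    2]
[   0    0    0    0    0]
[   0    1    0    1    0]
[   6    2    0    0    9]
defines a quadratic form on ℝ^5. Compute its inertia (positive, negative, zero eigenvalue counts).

step 0: pivot 4 → sign +
step 1: pivot -2 → sign −
step 2: pivot 3/2 → sign +
step 3: pivot 1/3 → sign +
step 4: row/col 4 already zero → sign 0
signature = (3, 1, 1)

Answer: (3, 1, 1)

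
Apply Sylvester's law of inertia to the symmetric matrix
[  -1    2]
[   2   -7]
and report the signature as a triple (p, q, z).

Answer: (0, 2, 0)

Derivation:
step 0: pivot -1 → sign −
step 1: pivot -3 → sign −
signature = (0, 2, 0)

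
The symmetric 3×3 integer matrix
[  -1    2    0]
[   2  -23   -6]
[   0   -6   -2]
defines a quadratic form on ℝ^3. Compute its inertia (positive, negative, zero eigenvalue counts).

step 0: pivot -1 → sign −
step 1: pivot -19 → sign −
step 2: pivot -2/19 → sign −
signature = (0, 3, 0)

Answer: (0, 3, 0)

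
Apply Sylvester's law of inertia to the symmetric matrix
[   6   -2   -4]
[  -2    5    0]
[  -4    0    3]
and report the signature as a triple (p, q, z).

step 0: pivot 6 → sign +
step 1: pivot 13/3 → sign +
step 2: pivot -1/13 → sign −
signature = (2, 1, 0)

Answer: (2, 1, 0)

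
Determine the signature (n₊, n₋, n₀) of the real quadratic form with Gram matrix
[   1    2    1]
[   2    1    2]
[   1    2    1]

Answer: (1, 1, 1)

Derivation:
step 0: pivot 1 → sign +
step 1: pivot -3 → sign −
step 2: row/col 2 already zero → sign 0
signature = (1, 1, 1)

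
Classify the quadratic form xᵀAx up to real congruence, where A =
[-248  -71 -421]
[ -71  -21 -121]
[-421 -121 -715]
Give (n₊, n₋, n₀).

Answer: (1, 2, 0)

Derivation:
step 0: pivot -248 → sign −
step 1: pivot -167/248 → sign −
step 2: pivot 2/167 → sign +
signature = (1, 2, 0)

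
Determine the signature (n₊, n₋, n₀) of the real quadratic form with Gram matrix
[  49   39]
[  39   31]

Answer: (1, 1, 0)

Derivation:
step 0: pivot 49 → sign +
step 1: pivot -2/49 → sign −
signature = (1, 1, 0)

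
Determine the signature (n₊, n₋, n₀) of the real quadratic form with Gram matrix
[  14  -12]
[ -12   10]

step 0: pivot 14 → sign +
step 1: pivot -2/7 → sign −
signature = (1, 1, 0)

Answer: (1, 1, 0)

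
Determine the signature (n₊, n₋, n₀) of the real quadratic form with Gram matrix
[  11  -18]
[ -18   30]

step 0: pivot 11 → sign +
step 1: pivot 6/11 → sign +
signature = (2, 0, 0)

Answer: (2, 0, 0)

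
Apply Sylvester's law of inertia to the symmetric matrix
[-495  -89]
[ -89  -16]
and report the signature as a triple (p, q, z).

Answer: (1, 1, 0)

Derivation:
step 0: pivot -495 → sign −
step 1: pivot 1/495 → sign +
signature = (1, 1, 0)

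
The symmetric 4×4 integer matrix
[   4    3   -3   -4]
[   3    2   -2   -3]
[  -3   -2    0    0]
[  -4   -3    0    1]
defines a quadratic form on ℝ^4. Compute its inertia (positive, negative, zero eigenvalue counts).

Answer: (2, 2, 0)

Derivation:
step 0: pivot 4 → sign +
step 1: pivot -1/4 → sign −
step 2: pivot -2 → sign −
step 3: pivot 3/2 → sign +
signature = (2, 2, 0)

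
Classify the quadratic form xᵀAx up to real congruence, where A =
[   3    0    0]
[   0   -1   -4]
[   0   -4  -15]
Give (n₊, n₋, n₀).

step 0: pivot 3 → sign +
step 1: pivot -1 → sign −
step 2: pivot 1 → sign +
signature = (2, 1, 0)

Answer: (2, 1, 0)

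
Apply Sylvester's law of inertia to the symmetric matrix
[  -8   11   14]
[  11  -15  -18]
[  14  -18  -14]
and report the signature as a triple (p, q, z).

step 0: pivot -8 → sign −
step 1: pivot 1/8 → sign +
step 2: pivot -2 → sign −
signature = (1, 2, 0)

Answer: (1, 2, 0)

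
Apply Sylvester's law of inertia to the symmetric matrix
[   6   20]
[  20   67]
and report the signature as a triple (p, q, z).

step 0: pivot 6 → sign +
step 1: pivot 1/3 → sign +
signature = (2, 0, 0)

Answer: (2, 0, 0)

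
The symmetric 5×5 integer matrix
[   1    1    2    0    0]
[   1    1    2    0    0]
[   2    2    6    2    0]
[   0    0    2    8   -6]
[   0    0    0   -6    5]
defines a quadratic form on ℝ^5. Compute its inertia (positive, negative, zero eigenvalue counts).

Answer: (3, 1, 1)

Derivation:
step 0: pivot 1 → sign +
step 1: pivot 2 → sign +
step 2: pivot 6 → sign +
step 3: pivot -1 → sign −
step 4: row/col 4 already zero → sign 0
signature = (3, 1, 1)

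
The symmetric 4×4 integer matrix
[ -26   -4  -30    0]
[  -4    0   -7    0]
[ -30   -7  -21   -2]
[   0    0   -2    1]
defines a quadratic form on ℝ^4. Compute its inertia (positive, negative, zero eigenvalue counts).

step 0: pivot -26 → sign −
step 1: pivot 8/13 → sign +
step 2: pivot 35/8 → sign +
step 3: pivot 3/35 → sign +
signature = (3, 1, 0)

Answer: (3, 1, 0)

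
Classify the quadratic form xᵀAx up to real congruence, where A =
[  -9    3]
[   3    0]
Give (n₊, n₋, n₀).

Answer: (1, 1, 0)

Derivation:
step 0: pivot -9 → sign −
step 1: pivot 1 → sign +
signature = (1, 1, 0)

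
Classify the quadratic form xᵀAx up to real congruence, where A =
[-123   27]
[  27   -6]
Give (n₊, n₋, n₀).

Answer: (0, 2, 0)

Derivation:
step 0: pivot -123 → sign −
step 1: pivot -3/41 → sign −
signature = (0, 2, 0)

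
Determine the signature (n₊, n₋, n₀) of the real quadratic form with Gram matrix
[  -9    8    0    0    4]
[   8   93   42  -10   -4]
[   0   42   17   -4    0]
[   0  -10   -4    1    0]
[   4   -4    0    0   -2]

step 0: pivot -9 → sign −
step 1: pivot 901/9 → sign +
step 2: pivot -559/901 → sign −
step 3: pivot 35/559 → sign +
step 4: pivot -6/35 → sign −
signature = (2, 3, 0)

Answer: (2, 3, 0)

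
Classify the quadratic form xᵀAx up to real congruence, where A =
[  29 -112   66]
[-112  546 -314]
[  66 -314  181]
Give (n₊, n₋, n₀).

step 0: pivot 29 → sign +
step 1: pivot 3290/29 → sign +
step 2: pivot 3/1645 → sign +
signature = (3, 0, 0)

Answer: (3, 0, 0)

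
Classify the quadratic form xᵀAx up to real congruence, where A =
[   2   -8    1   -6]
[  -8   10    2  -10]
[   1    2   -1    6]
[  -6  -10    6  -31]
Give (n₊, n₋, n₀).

Answer: (3, 1, 0)

Derivation:
step 0: pivot 2 → sign +
step 1: pivot -22 → sign −
step 2: pivot 3/22 → sign +
step 3: pivot 3 → sign +
signature = (3, 1, 0)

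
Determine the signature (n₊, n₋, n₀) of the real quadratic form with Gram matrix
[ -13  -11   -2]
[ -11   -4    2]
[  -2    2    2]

step 0: pivot -13 → sign −
step 1: pivot 69/13 → sign +
step 2: pivot -6/23 → sign −
signature = (1, 2, 0)

Answer: (1, 2, 0)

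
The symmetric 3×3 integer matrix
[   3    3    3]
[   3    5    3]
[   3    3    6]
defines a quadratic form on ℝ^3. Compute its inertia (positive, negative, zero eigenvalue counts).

Answer: (3, 0, 0)

Derivation:
step 0: pivot 3 → sign +
step 1: pivot 2 → sign +
step 2: pivot 3 → sign +
signature = (3, 0, 0)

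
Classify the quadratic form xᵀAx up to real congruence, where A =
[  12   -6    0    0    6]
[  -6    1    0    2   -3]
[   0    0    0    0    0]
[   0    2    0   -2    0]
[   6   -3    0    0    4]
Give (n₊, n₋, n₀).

step 0: pivot 12 → sign +
step 1: pivot -2 → sign −
step 2: pivot 1 → sign +
step 3: row/col 3 already zero → sign 0
step 4: row/col 4 already zero → sign 0
signature = (2, 1, 2)

Answer: (2, 1, 2)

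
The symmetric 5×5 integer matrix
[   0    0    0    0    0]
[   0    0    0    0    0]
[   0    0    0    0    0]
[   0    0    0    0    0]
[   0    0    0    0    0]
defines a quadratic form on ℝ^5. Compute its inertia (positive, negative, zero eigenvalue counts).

Answer: (0, 0, 5)

Derivation:
step 0: row/col 0 already zero → sign 0
step 1: row/col 1 already zero → sign 0
step 2: row/col 2 already zero → sign 0
step 3: row/col 3 already zero → sign 0
step 4: row/col 4 already zero → sign 0
signature = (0, 0, 5)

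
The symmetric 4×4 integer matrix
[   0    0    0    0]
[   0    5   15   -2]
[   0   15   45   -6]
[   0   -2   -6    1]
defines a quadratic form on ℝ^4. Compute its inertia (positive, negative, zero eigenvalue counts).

Answer: (2, 0, 2)

Derivation:
step 0: pivot 5 → sign +
step 1: pivot 1/5 → sign +
step 2: row/col 2 already zero → sign 0
step 3: row/col 3 already zero → sign 0
signature = (2, 0, 2)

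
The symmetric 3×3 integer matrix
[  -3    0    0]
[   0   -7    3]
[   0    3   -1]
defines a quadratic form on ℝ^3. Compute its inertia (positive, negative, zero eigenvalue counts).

step 0: pivot -3 → sign −
step 1: pivot -7 → sign −
step 2: pivot 2/7 → sign +
signature = (1, 2, 0)

Answer: (1, 2, 0)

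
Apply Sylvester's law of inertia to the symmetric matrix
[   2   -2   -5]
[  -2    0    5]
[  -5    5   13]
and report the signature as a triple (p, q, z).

Answer: (2, 1, 0)

Derivation:
step 0: pivot 2 → sign +
step 1: pivot -2 → sign −
step 2: pivot 1/2 → sign +
signature = (2, 1, 0)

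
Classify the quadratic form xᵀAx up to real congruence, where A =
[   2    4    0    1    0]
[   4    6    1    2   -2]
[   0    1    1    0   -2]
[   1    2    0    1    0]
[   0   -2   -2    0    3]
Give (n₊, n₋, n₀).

Answer: (3, 2, 0)

Derivation:
step 0: pivot 2 → sign +
step 1: pivot -2 → sign −
step 2: pivot 3/2 → sign +
step 3: pivot 1/2 → sign +
step 4: pivot -1 → sign −
signature = (3, 2, 0)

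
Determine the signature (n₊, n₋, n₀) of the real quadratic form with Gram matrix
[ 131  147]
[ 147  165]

Answer: (2, 0, 0)

Derivation:
step 0: pivot 131 → sign +
step 1: pivot 6/131 → sign +
signature = (2, 0, 0)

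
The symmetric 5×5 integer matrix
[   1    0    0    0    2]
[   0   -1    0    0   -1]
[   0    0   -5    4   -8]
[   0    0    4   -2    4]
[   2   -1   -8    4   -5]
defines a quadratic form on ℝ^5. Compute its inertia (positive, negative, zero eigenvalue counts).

Answer: (2, 2, 1)

Derivation:
step 0: pivot 1 → sign +
step 1: pivot -1 → sign −
step 2: pivot -5 → sign −
step 3: pivot 6/5 → sign +
step 4: row/col 4 already zero → sign 0
signature = (2, 2, 1)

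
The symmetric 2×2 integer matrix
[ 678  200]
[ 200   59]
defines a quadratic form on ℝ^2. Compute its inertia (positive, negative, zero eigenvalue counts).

step 0: pivot 678 → sign +
step 1: pivot 1/339 → sign +
signature = (2, 0, 0)

Answer: (2, 0, 0)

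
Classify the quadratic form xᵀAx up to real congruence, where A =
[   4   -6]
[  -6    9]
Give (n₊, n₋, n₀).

Answer: (1, 0, 1)

Derivation:
step 0: pivot 4 → sign +
step 1: row/col 1 already zero → sign 0
signature = (1, 0, 1)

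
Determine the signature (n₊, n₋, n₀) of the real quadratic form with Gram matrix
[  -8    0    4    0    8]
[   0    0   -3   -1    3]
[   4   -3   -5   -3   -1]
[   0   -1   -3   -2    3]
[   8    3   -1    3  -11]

Answer: (1, 3, 1)

Derivation:
step 0: pivot -8 → sign −
step 1: pivot -3 → sign −
step 2: pivot 3 → sign +
step 3: pivot -1/3 → sign −
step 4: row/col 4 already zero → sign 0
signature = (1, 3, 1)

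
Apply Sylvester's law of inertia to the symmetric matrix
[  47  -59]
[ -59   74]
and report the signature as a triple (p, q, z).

step 0: pivot 47 → sign +
step 1: pivot -3/47 → sign −
signature = (1, 1, 0)

Answer: (1, 1, 0)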